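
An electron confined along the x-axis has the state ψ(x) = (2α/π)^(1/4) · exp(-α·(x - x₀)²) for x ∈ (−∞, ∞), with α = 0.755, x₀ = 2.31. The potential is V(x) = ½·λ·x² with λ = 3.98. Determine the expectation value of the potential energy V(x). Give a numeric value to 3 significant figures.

⟨V⟩ = ∫ V(x)·|ψ|² dx.
Gaussian moments (u = x − x₀): ∫u^(2j)·e^(−2αu²) du = (2j−1)!!/(4α)^j · √(π/(2α)), odd powers integrate to 0; here √(π/(2α)) = 1.4424.
⟨V⟩ = 11.278.

11.3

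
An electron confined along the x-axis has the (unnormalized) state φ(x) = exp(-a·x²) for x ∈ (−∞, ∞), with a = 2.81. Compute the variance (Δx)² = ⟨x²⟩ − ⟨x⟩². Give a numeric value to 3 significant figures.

0.0890

Compute ⟨x⟩ and ⟨x²⟩ separately, then (Δx)² = ⟨x²⟩ − ⟨x⟩².
Gaussian moments: ∫x^(2j)·e^(−2ax²) dx = (2j−1)!!/(4a)^j · √(π/(2a)), odd powers integrate to 0; here √(π/(2a)) = 0.74766.
Normalization: ∫|φ|² dx = 0.74766.
⟨x⟩ = 0.0000 and ⟨x²⟩ = 0.088968.
(Δx)² = 0.088968 − (0.0000)² = 0.088968.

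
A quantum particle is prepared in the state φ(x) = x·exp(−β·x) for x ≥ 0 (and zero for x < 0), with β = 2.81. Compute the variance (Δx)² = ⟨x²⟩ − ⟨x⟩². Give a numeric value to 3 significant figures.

Compute ⟨x⟩ and ⟨x²⟩ separately, then (Δx)² = ⟨x²⟩ − ⟨x⟩².
Every integrand reduces to terms xʲ·e^(−2βx) on [0, ∞); use ∫₀^∞ xʲ·e^(−2βx) dx = j!/(2β)^(j+1).
Normalization: ∫|φ|² dx = 0.011267.
⟨x⟩ = 0.53381 and ⟨x²⟩ = 0.37993.
(Δx)² = 0.37993 − (0.53381)² = 0.094984.

0.0950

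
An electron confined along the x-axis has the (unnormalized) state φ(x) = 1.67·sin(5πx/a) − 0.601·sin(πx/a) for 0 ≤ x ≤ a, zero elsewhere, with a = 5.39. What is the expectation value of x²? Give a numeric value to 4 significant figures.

9.333

⟨x²⟩ = ∫ x²·|φ|² dx / ∫|φ|² dx (integrals over the domain).
On 0 ≤ x ≤ a (j ≠ l): ∫sin²(jπx/a) dx = a/2, ∫sin(jπx/a)·sin(lπx/a) dx = 0; diagonal moments ∫x·sin²(jπx/a) dx = a²/4, ∫x²·sin²(jπx/a) dx = a³·(1/6 − 1/(4j²π²)); cross terms ∫x·sin(jπx/a)·sin(lπx/a) dx = 0 for j + l even and −4jla²/(π²(j² − l²)²) for j + l odd, ∫x²·sin(jπx/a)·sin(lπx/a) dx = (−1)^(j+l)·4jla³/(π²(j² − l²)²); higher powers the same way via product-to-sum and parts.
State is unnormalized: ∫|φ|² dx = 8.4895, and ∫φ*·x²·φ dx = 79.232, so ⟨x²⟩ = 79.232 / 8.4895.
⟨x²⟩ = 9.3329.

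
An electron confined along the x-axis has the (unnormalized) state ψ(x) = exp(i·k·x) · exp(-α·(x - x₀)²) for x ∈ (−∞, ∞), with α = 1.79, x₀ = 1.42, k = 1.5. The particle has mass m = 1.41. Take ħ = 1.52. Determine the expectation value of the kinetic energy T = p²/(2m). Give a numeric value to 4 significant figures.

3.310

T = −(ħ²/2m) d²/dx², so ⟨T⟩ = −(ħ²/2m) ∫ ψ*·ψ'' dx / ∫|ψ|² dx; with m = 1.41.
Gaussian moments (u = x − x₀): ∫u^(2j)·e^(−2αu²) du = (2j−1)!!/(4α)^j · √(π/(2α)), odd powers integrate to 0; here √(π/(2α)) = 0.93677. Derivatives: ψ′ = (ik − 2αu)·ψ, ψ″ = ((ik − 2αu)² − 2α)·ψ; the odd-in-u pieces drop out.
State is unnormalized: ∫|ψ|² dx = 0.93677, and ∫ψ*·(−ħ²/2m · ψ'') dx = 3.1007, so ⟨T⟩ = 3.1007 / 0.93677.
⟨T⟩ = 3.3099.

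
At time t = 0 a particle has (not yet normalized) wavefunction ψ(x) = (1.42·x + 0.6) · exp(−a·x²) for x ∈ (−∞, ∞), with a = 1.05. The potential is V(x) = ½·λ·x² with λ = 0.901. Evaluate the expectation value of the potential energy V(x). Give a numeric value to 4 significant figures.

0.2299

⟨V⟩ = ∫ V(x)·|ψ|² dx / ∫|ψ|² dx.
Expand each integrand as polynomial × e^(−2ax²) and use ∫x^(2j)·e^(−2ax²) dx = (2j−1)!!/(4a)^j · √(π/(2a)), odd powers → 0; here √(π/(2a)) = 1.2231.
State is unnormalized: ∫|ψ|² dx = 1.0275, and ∫ψ*·V(x)·ψ dx = 0.23618, so ⟨V⟩ = 0.23618 / 1.0275.
⟨V⟩ = 0.22986.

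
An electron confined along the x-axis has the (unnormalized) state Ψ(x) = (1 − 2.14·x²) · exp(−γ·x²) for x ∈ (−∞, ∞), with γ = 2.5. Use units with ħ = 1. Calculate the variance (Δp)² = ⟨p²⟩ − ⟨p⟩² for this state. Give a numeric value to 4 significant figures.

Compute ⟨p⟩ and ⟨p²⟩ separately; (Δp)² = ⟨p²⟩ − ⟨p⟩².
Expand each integrand as polynomial × e^(−2γx²) and use ∫x^(2j)·e^(−2γx²) dx = (2j−1)!!/(4γ)^j · √(π/(2γ)), odd powers → 0; here √(π/(2γ)) = 0.79267. Differentiate with the product rule, d/dx e^(−γx²) = −2γx·e^(−γx²).
Normalization: ∫|Ψ|² dx = 0.56231.
⟨p⟩ = 0.0000 and ⟨p²⟩ = 6.1623.
(Δp)² = 6.1623 − (0.0000)² = 6.1623.

6.162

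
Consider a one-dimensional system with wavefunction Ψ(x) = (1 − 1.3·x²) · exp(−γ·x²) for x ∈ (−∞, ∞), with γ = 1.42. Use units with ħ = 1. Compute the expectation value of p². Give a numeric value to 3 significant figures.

3.70

p² Ψ = −ħ² d²Ψ/dx²; ⟨p²⟩ = −ħ² ∫ Ψ*·Ψ'' dx / ∫|Ψ|² dx.
Expand each integrand as polynomial × e^(−2γx²) and use ∫x^(2j)·e^(−2γx²) dx = (2j−1)!!/(4γ)^j · √(π/(2γ)), odd powers → 0; here √(π/(2γ)) = 1.0518. Differentiate with the product rule, d/dx e^(−γx²) = −2γx·e^(−γx²).
State is unnormalized: ∫|Ψ|² dx = 0.73560, and ∫Ψ*·(−ħ² Ψ'') dx = 2.7248, so ⟨p²⟩ = 2.7248 / 0.73560.
⟨p²⟩ = 3.7041.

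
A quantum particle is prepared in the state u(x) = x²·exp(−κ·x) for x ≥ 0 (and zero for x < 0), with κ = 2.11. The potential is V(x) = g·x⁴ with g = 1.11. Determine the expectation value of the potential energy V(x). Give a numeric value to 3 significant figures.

5.88

⟨V⟩ = ∫ V(x)·|u|² dx / ∫|u|² dx.
Every integrand reduces to terms xʲ·e^(−2κx) on [0, ∞); use ∫₀^∞ xʲ·e^(−2κx) dx = j!/(2κ)^(j+1).
State is unnormalized: ∫|u|² dx = 0.017933, and ∫u*·V(x)·u dx = 0.10545, so ⟨V⟩ = 0.10545 / 0.017933.
⟨V⟩ = 5.8801.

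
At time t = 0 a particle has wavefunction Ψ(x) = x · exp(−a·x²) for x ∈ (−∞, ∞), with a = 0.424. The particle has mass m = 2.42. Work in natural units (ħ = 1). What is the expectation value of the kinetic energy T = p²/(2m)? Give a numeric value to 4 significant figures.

T = −(ħ²/2m) d²/dx², so ⟨T⟩ = −(ħ²/2m) ∫ Ψ*·Ψ'' dx / ∫|Ψ|² dx; with m = 2.42.
Expand each integrand as polynomial × e^(−2ax²) and use ∫x^(2j)·e^(−2ax²) dx = (2j−1)!!/(4a)^j · √(π/(2a)), odd powers → 0; here √(π/(2a)) = 1.9248. Differentiate with the product rule, d/dx e^(−ax²) = −2ax·e^(−ax²).
State is unnormalized: ∫|Ψ|² dx = 1.1349, and ∫Ψ*·(−ħ²/2m · Ψ'') dx = 0.29826, so ⟨T⟩ = 0.29826 / 1.1349.
⟨T⟩ = 0.26281.

0.2628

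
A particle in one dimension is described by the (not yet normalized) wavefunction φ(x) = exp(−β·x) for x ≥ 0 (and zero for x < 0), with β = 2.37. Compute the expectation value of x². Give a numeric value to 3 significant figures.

0.0890

⟨x²⟩ = ∫ x²·|φ|² dx / ∫|φ|² dx (integrals over the domain).
Every integrand reduces to terms xʲ·e^(−2βx) on [0, ∞); use ∫₀^∞ xʲ·e^(−2βx) dx = j!/(2β)^(j+1).
State is unnormalized: ∫|φ|² dx = 0.21097, and ∫φ*·x²·φ dx = 0.018780, so ⟨x²⟩ = 0.018780 / 0.21097.
⟨x²⟩ = 0.089017.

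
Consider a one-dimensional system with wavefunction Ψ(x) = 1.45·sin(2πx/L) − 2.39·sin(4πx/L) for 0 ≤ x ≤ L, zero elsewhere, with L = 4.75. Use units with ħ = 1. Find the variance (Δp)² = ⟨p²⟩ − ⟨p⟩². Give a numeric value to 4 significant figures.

Compute ⟨p⟩ and ⟨p²⟩ separately; (Δp)² = ⟨p²⟩ − ⟨p⟩².
d²/dx² sin(jπx/L) = −(jπ/L)²·sin(jπx/L); on 0 ≤ x ≤ L, ∫sin²(jπx/L) dx = L/2 and ∫sin(jπx/L)·sin(lπx/L) dx = 0 for j ≠ l, so only diagonal terms survive in ∫|Ψ|² and ∫Ψ·Ψ″; ∫Ψ·Ψ′ dx = [Ψ²/2] between the walls = 0.
Normalization: ∫|Ψ|² dx = 18.560.
⟨p⟩ = 0.0000 and ⟨p²⟩ = 5.5867.
(Δp)² = 5.5867 − (0.0000)² = 5.5867.

5.587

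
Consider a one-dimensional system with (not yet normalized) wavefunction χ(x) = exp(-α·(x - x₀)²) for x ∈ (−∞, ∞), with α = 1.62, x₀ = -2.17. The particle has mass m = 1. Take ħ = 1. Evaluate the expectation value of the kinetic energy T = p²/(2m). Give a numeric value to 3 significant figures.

T = −(ħ²/2m) d²/dx², so ⟨T⟩ = −(ħ²/2m) ∫ χ*·χ'' dx / ∫|χ|² dx; with m = 1.
Gaussian moments (u = x − x₀): ∫u^(2j)·e^(−2αu²) du = (2j−1)!!/(4α)^j · √(π/(2α)), odd powers integrate to 0; here √(π/(2α)) = 0.98470. Derivatives: d/dx e^(−αu²) = −2αu·e^(−αu²), d²/dx² e^(−αu²) = (4α²u² − 2α)·e^(−αu²).
State is unnormalized: ∫|χ|² dx = 0.98470, and ∫χ*·(−ħ²/2m · χ'') dx = 0.79760, so ⟨T⟩ = 0.79760 / 0.98470.
⟨T⟩ = 0.81000.

0.810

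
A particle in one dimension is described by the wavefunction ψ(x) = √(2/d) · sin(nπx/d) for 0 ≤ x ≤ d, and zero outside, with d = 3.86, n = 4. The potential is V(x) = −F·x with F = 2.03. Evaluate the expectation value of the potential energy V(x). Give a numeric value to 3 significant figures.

-3.92

⟨V⟩ = ∫ V(x)·|ψ|² dx.
With sin²θ = (1 − cos2θ)/2 on 0 ≤ x ≤ d: ∫sin²(nπx/d) dx = d/2, ∫x·sin²(nπx/d) dx = d²/4, ∫x²·sin²(nπx/d) dx = d³·(1/6 − 1/(4n²π²)); higher powers xᵏ the same way, integrating xᵏ·cos(2nπx/d) by parts.
⟨V⟩ = -3.9179.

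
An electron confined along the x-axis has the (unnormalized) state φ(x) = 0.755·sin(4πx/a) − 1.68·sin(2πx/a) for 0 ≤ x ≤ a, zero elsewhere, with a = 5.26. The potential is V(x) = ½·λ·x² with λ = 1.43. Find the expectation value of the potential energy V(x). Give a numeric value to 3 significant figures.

5.71

⟨V⟩ = ∫ V(x)·|φ|² dx / ∫|φ|² dx.
On 0 ≤ x ≤ a (j ≠ l): ∫sin²(jπx/a) dx = a/2, ∫sin(jπx/a)·sin(lπx/a) dx = 0; diagonal moments ∫x·sin²(jπx/a) dx = a²/4, ∫x²·sin²(jπx/a) dx = a³·(1/6 − 1/(4j²π²)); cross terms ∫x·sin(jπx/a)·sin(lπx/a) dx = 0 for j + l even and −4jla²/(π²(j² − l²)²) for j + l odd, ∫x²·sin(jπx/a)·sin(lπx/a) dx = (−1)^(j+l)·4jla³/(π²(j² − l²)²); higher powers the same way via product-to-sum and parts.
State is unnormalized: ∫|φ|² dx = 8.9221, and ∫φ*·V(x)·φ dx = 50.936, so ⟨V⟩ = 50.936 / 8.9221.
⟨V⟩ = 5.7090.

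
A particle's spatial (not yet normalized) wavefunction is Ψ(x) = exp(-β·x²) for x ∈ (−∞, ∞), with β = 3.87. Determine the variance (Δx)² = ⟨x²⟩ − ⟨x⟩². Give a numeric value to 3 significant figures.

0.0646

Compute ⟨x⟩ and ⟨x²⟩ separately, then (Δx)² = ⟨x²⟩ − ⟨x⟩².
Gaussian moments: ∫x^(2j)·e^(−2βx²) dx = (2j−1)!!/(4β)^j · √(π/(2β)), odd powers integrate to 0; here √(π/(2β)) = 0.63710.
Normalization: ∫|Ψ|² dx = 0.63710.
⟨x⟩ = 0.0000 and ⟨x²⟩ = 0.064599.
(Δx)² = 0.064599 − (0.0000)² = 0.064599.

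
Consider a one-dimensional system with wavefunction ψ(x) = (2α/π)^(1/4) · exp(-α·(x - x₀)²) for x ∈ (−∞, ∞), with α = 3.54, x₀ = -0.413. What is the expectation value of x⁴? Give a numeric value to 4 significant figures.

⟨x⁴⟩ = ∫ x⁴·|ψ|² dx (integrals over the domain).
Gaussian moments (u = x − x₀): ∫u^(2j)·e^(−2αu²) du = (2j−1)!!/(4α)^j · √(π/(2α)), odd powers integrate to 0; here √(π/(2α)) = 0.66613.
⟨x⁴⟩ = 0.11633.

0.1163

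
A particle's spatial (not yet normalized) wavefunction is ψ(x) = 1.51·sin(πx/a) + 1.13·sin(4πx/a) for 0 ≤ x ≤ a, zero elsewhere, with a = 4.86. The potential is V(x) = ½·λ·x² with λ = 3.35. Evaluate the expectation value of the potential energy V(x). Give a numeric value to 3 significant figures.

11.3

⟨V⟩ = ∫ V(x)·|ψ|² dx / ∫|ψ|² dx.
On 0 ≤ x ≤ a (j ≠ l): ∫sin²(jπx/a) dx = a/2, ∫sin(jπx/a)·sin(lπx/a) dx = 0; diagonal moments ∫x·sin²(jπx/a) dx = a²/4, ∫x²·sin²(jπx/a) dx = a³·(1/6 − 1/(4j²π²)); cross terms ∫x·sin(jπx/a)·sin(lπx/a) dx = 0 for j + l even and −4jla²/(π²(j² − l²)²) for j + l odd, ∫x²·sin(jπx/a)·sin(lπx/a) dx = (−1)^(j+l)·4jla³/(π²(j² − l²)²); higher powers the same way via product-to-sum and parts.
State is unnormalized: ∫|ψ|² dx = 8.6435, and ∫ψ*·V(x)·ψ dx = 97.766, so ⟨V⟩ = 97.766 / 8.6435.
⟨V⟩ = 11.311.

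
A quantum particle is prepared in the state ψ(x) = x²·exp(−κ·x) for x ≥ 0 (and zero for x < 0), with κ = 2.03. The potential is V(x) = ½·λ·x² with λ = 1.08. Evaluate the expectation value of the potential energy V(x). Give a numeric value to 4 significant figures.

⟨V⟩ = ∫ V(x)·|ψ|² dx / ∫|ψ|² dx.
Every integrand reduces to terms xʲ·e^(−2κx) on [0, ∞); use ∫₀^∞ xʲ·e^(−2κx) dx = j!/(2κ)^(j+1).
State is unnormalized: ∫|ψ|² dx = 0.021756, and ∫ψ*·V(x)·ψ dx = 0.021382, so ⟨V⟩ = 0.021382 / 0.021756.
⟨V⟩ = 0.98280.

0.9828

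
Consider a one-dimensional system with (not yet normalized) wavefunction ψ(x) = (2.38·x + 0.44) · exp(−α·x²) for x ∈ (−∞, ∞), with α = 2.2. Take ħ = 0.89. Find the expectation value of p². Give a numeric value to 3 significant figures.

p² ψ = −ħ² d²ψ/dx²; ⟨p²⟩ = −ħ² ∫ ψ*·ψ'' dx / ∫|ψ|² dx.
Expand each integrand as polynomial × e^(−2αx²) and use ∫x^(2j)·e^(−2αx²) dx = (2j−1)!!/(4α)^j · √(π/(2α)), odd powers → 0; here √(π/(2α)) = 0.84498. Differentiate with the product rule, d/dx e^(−αx²) = −2αx·e^(−αx²).
State is unnormalized: ∫|ψ|² dx = 0.70749, and ∫ψ*·(−ħ² ψ'') dx = 3.1285, so ⟨p²⟩ = 3.1285 / 0.70749.
⟨p²⟩ = 4.4220.

4.42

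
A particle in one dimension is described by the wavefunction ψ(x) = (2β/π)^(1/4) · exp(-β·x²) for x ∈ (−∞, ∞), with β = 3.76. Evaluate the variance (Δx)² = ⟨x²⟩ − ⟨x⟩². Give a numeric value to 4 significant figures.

Compute ⟨x⟩ and ⟨x²⟩ separately, then (Δx)² = ⟨x²⟩ − ⟨x⟩².
Gaussian moments: ∫x^(2j)·e^(−2βx²) dx = (2j−1)!!/(4β)^j · √(π/(2β)), odd powers integrate to 0; here √(π/(2β)) = 0.64635.
⟨x⟩ = 0.0000 and ⟨x²⟩ = 0.066489.
(Δx)² = 0.066489 − (0.0000)² = 0.066489.

0.06649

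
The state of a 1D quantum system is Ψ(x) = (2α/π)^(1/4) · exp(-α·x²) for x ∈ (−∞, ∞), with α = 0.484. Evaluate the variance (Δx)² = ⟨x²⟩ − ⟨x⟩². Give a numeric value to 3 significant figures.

Compute ⟨x⟩ and ⟨x²⟩ separately, then (Δx)² = ⟨x²⟩ − ⟨x⟩².
Gaussian moments: ∫x^(2j)·e^(−2αx²) dx = (2j−1)!!/(4α)^j · √(π/(2α)), odd powers integrate to 0; here √(π/(2α)) = 1.8015.
⟨x⟩ = 0.0000 and ⟨x²⟩ = 0.51653.
(Δx)² = 0.51653 − (0.0000)² = 0.51653.

0.517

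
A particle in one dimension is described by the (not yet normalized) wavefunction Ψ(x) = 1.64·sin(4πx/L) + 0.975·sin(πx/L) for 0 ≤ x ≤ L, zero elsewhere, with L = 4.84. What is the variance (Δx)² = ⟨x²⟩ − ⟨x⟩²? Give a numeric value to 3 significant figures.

1.58

Compute ⟨x⟩ and ⟨x²⟩ separately, then (Δx)² = ⟨x²⟩ − ⟨x⟩².
On 0 ≤ x ≤ L (j ≠ l): ∫sin²(jπx/L) dx = L/2, ∫sin(jπx/L)·sin(lπx/L) dx = 0; diagonal moments ∫x·sin²(jπx/L) dx = L²/4, ∫x²·sin²(jπx/L) dx = L³·(1/6 − 1/(4j²π²)); cross terms ∫x·sin(jπx/L)·sin(lπx/L) dx = 0 for j + l even and −4jlL²/(π²(j² − l²)²) for j + l odd, ∫x²·sin(jπx/L)·sin(lπx/L) dx = (−1)^(j+l)·4jlL³/(π²(j² − l²)²); higher powers the same way via product-to-sum and parts.
Normalization: ∫|Ψ|² dx = 8.8093.
⟨x⟩ = 2.3587 and ⟨x²⟩ = 7.1473.
(Δx)² = 7.1473 − (2.3587)² = 1.5837.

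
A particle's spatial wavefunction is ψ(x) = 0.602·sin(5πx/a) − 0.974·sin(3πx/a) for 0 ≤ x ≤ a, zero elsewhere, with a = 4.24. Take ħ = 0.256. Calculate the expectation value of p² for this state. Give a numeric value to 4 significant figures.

0.4829

p² ψ = −ħ² d²ψ/dx²; ⟨p²⟩ = −ħ² ∫ ψ*·ψ'' dx / ∫|ψ|² dx.
d²/dx² sin(jπx/a) = −(jπ/a)²·sin(jπx/a); on 0 ≤ x ≤ a, ∫sin²(jπx/a) dx = a/2 and ∫sin(jπx/a)·sin(lπx/a) dx = 0 for j ≠ l, so only diagonal terms survive in ∫|ψ|² and ∫ψ·ψ″; ∫ψ·ψ′ dx = [ψ²/2] between the walls = 0.
State is unnormalized: ∫|ψ|² dx = 2.7795, and ∫ψ*·(−ħ² ψ'') dx = 1.3423, so ⟨p²⟩ = 1.3423 / 2.7795.
⟨p²⟩ = 0.48293.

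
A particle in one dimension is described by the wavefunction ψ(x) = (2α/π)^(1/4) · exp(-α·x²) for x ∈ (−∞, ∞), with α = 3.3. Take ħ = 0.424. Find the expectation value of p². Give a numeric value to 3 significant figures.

p² ψ = −ħ² d²ψ/dx²; ⟨p²⟩ = −ħ² ∫ ψ*·ψ'' dx.
Gaussian moments: ∫x^(2j)·e^(−2αx²) dx = (2j−1)!!/(4α)^j · √(π/(2α)), odd powers integrate to 0; here √(π/(2α)) = 0.68993. Derivatives: d/dx e^(−αx²) = −2αx·e^(−αx²), d²/dx² e^(−αx²) = (4α²x² − 2α)·e^(−αx²).
⟨p²⟩ = 0.59326.

0.593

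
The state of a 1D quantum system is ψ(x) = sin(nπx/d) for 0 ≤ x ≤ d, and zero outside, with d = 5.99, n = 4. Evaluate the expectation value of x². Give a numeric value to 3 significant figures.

⟨x²⟩ = ∫ x²·|ψ|² dx / ∫|ψ|² dx (integrals over the domain).
With sin²θ = (1 − cos2θ)/2 on 0 ≤ x ≤ d: ∫sin²(nπx/d) dx = d/2, ∫x·sin²(nπx/d) dx = d²/4, ∫x²·sin²(nπx/d) dx = d³·(1/6 − 1/(4n²π²)); higher powers xᵏ the same way, integrating xᵏ·cos(2nπx/d) by parts.
State is unnormalized: ∫|ψ|² dx = 2.9950, and ∫ψ*·x²·ψ dx = 35.480, so ⟨x²⟩ = 35.480 / 2.9950.
⟨x²⟩ = 11.846.

11.8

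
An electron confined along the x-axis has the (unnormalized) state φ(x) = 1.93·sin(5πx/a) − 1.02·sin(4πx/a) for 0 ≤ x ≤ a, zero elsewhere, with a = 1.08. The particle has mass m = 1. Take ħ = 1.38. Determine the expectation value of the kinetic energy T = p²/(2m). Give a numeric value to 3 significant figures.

T = −(ħ²/2m) d²/dx², so ⟨T⟩ = −(ħ²/2m) ∫ φ*·φ'' dx / ∫|φ|² dx; with m = 1.
d²/dx² sin(jπx/a) = −(jπ/a)²·sin(jπx/a); on 0 ≤ x ≤ a, ∫sin²(jπx/a) dx = a/2 and ∫sin(jπx/a)·sin(lπx/a) dx = 0 for j ≠ l, so only diagonal terms survive in ∫|φ|² and ∫φ·φ″; ∫φ·φ′ dx = [φ²/2] between the walls = 0.
State is unnormalized: ∫|φ|² dx = 2.5733, and ∫φ*·(−ħ²/2m · φ'') dx = 477.59, so ⟨T⟩ = 477.59 / 2.5733.
⟨T⟩ = 185.60.

186.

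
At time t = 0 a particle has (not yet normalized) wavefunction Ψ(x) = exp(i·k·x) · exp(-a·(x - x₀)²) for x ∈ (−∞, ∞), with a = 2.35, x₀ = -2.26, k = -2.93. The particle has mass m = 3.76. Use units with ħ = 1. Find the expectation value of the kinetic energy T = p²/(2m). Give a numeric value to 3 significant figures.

1.45

T = −(ħ²/2m) d²/dx², so ⟨T⟩ = −(ħ²/2m) ∫ Ψ*·Ψ'' dx / ∫|Ψ|² dx; with m = 3.76.
Gaussian moments (u = x − x₀): ∫u^(2j)·e^(−2au²) du = (2j−1)!!/(4a)^j · √(π/(2a)), odd powers integrate to 0; here √(π/(2a)) = 0.81757. Derivatives: Ψ′ = (ik − 2au)·Ψ, Ψ″ = ((ik − 2au)² − 2a)·Ψ; the odd-in-u pieces drop out.
State is unnormalized: ∫|Ψ|² dx = 0.81757, and ∫Ψ*·(−ħ²/2m · Ψ'') dx = 1.1888, so ⟨T⟩ = 1.1888 / 0.81757.
⟨T⟩ = 1.4541.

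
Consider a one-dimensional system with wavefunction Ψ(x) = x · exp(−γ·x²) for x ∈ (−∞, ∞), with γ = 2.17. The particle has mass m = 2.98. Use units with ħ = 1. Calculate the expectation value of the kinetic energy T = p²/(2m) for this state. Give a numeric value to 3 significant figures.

T = −(ħ²/2m) d²/dx², so ⟨T⟩ = −(ħ²/2m) ∫ Ψ*·Ψ'' dx / ∫|Ψ|² dx; with m = 2.98.
Expand each integrand as polynomial × e^(−2γx²) and use ∫x^(2j)·e^(−2γx²) dx = (2j−1)!!/(4γ)^j · √(π/(2γ)), odd powers → 0; here √(π/(2γ)) = 0.85081. Differentiate with the product rule, d/dx e^(−γx²) = −2γx·e^(−γx²).
State is unnormalized: ∫|Ψ|² dx = 0.098019, and ∫Ψ*·(−ħ²/2m · Ψ'') dx = 0.10706, so ⟨T⟩ = 0.10706 / 0.098019.
⟨T⟩ = 1.0923.

1.09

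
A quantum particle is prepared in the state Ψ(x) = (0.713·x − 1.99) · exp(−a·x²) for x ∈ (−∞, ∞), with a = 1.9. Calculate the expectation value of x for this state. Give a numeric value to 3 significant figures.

⟨x⟩ = ∫ x·|Ψ|² dx / ∫|Ψ|² dx (integrals over the domain).
Expand each integrand as polynomial × e^(−2ax²) and use ∫x^(2j)·e^(−2ax²) dx = (2j−1)!!/(4a)^j · √(π/(2a)), odd powers → 0; here √(π/(2a)) = 0.90925.
State is unnormalized: ∫|Ψ|² dx = 3.6615, and ∫Ψ*·x·Ψ dx = -0.33950, so ⟨x⟩ = -0.33950 / 3.6615.
⟨x⟩ = -0.092721.

-0.0927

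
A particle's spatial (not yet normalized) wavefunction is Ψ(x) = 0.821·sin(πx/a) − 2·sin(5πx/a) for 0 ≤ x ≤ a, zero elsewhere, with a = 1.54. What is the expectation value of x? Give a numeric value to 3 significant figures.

⟨x⟩ = ∫ x·|Ψ|² dx / ∫|Ψ|² dx (integrals over the domain).
On 0 ≤ x ≤ a (j ≠ l): ∫sin²(jπx/a) dx = a/2, ∫sin(jπx/a)·sin(lπx/a) dx = 0; diagonal moments ∫x·sin²(jπx/a) dx = a²/4, ∫x²·sin²(jπx/a) dx = a³·(1/6 − 1/(4j²π²)); cross terms ∫x·sin(jπx/a)·sin(lπx/a) dx = 0 for j + l even and −4jla²/(π²(j² − l²)²) for j + l odd, ∫x²·sin(jπx/a)·sin(lπx/a) dx = (−1)^(j+l)·4jla³/(π²(j² − l²)²); higher powers the same way via product-to-sum and parts.
State is unnormalized: ∫|Ψ|² dx = 3.5990, and ∫Ψ*·x·Ψ dx = 2.7712, so ⟨x⟩ = 2.7712 / 3.5990.
⟨x⟩ = 0.77000.

0.770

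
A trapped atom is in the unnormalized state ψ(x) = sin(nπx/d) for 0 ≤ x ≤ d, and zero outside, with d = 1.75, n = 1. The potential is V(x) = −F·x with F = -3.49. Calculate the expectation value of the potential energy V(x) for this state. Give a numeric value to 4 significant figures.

3.054

⟨V⟩ = ∫ V(x)·|ψ|² dx / ∫|ψ|² dx.
With sin²θ = (1 − cos2θ)/2 on 0 ≤ x ≤ d: ∫sin²(nπx/d) dx = d/2, ∫x·sin²(nπx/d) dx = d²/4, ∫x²·sin²(nπx/d) dx = d³·(1/6 − 1/(4n²π²)); higher powers xᵏ the same way, integrating xᵏ·cos(2nπx/d) by parts.
State is unnormalized: ∫|ψ|² dx = 0.87500, and ∫ψ*·V(x)·ψ dx = 2.6720, so ⟨V⟩ = 2.6720 / 0.87500.
⟨V⟩ = 3.0538.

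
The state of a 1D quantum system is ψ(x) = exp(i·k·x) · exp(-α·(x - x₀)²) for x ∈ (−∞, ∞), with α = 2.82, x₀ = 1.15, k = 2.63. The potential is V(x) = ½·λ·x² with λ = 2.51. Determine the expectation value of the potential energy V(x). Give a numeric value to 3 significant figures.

1.77

⟨V⟩ = ∫ V(x)·|ψ|² dx / ∫|ψ|² dx.
Gaussian moments (u = x − x₀): ∫u^(2j)·e^(−2αu²) du = (2j−1)!!/(4α)^j · √(π/(2α)), odd powers integrate to 0; here √(π/(2α)) = 0.74634.
State is unnormalized: ∫|ψ|² dx = 0.74634, and ∫ψ*·V(x)·ψ dx = 1.3218, so ⟨V⟩ = 1.3218 / 0.74634.
⟨V⟩ = 1.7710.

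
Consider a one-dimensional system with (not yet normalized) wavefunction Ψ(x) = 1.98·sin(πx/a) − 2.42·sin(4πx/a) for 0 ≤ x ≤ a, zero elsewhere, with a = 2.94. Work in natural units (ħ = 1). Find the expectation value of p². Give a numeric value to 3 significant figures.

p² Ψ = −ħ² d²Ψ/dx²; ⟨p²⟩ = −ħ² ∫ Ψ*·Ψ'' dx / ∫|Ψ|² dx.
d²/dx² sin(jπx/a) = −(jπ/a)²·sin(jπx/a); on 0 ≤ x ≤ a, ∫sin²(jπx/a) dx = a/2 and ∫sin(jπx/a)·sin(lπx/a) dx = 0 for j ≠ l, so only diagonal terms survive in ∫|Ψ|² and ∫Ψ·Ψ″; ∫Ψ·Ψ′ dx = [Ψ²/2] between the walls = 0.
State is unnormalized: ∫|Ψ|² dx = 14.372, and ∫Ψ*·(−ħ² Ψ'') dx = 163.86, so ⟨p²⟩ = 163.86 / 14.372.
⟨p²⟩ = 11.401.

11.4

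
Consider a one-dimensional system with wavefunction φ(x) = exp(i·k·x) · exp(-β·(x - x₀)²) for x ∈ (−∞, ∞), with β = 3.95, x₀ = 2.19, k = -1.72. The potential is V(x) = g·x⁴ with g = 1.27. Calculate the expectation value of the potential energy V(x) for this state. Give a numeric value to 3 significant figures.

31.5

⟨V⟩ = ∫ V(x)·|φ|² dx / ∫|φ|² dx.
Gaussian moments (u = x − x₀): ∫u^(2j)·e^(−2βu²) du = (2j−1)!!/(4β)^j · √(π/(2β)), odd powers integrate to 0; here √(π/(2β)) = 0.63061.
State is unnormalized: ∫|φ|² dx = 0.63061, and ∫φ*·V(x)·φ dx = 19.890, so ⟨V⟩ = 19.890 / 0.63061.
⟨V⟩ = 31.542.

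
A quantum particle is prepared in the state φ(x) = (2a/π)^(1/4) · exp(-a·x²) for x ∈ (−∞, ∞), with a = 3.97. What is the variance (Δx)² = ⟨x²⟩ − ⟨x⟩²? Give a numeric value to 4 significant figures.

Compute ⟨x⟩ and ⟨x²⟩ separately, then (Δx)² = ⟨x²⟩ − ⟨x⟩².
Gaussian moments: ∫x^(2j)·e^(−2ax²) dx = (2j−1)!!/(4a)^j · √(π/(2a)), odd powers integrate to 0; here √(π/(2a)) = 0.62902.
⟨x⟩ = 0.0000 and ⟨x²⟩ = 0.062972.
(Δx)² = 0.062972 − (0.0000)² = 0.062972.

0.06297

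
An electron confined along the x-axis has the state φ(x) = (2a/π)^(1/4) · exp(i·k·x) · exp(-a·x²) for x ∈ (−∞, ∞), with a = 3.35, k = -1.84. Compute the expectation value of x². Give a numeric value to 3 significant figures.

⟨x²⟩ = ∫ x²·|φ|² dx (integrals over the domain).
Gaussian moments: ∫x^(2j)·e^(−2ax²) dx = (2j−1)!!/(4a)^j · √(π/(2a)), odd powers integrate to 0; here √(π/(2a)) = 0.68476.
⟨x²⟩ = 0.074627.

0.0746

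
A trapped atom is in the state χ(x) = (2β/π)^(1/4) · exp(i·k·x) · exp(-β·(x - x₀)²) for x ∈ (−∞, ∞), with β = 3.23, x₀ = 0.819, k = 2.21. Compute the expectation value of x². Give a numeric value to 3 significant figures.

0.748

⟨x²⟩ = ∫ x²·|χ|² dx (integrals over the domain).
Gaussian moments (u = x − x₀): ∫u^(2j)·e^(−2βu²) du = (2j−1)!!/(4β)^j · √(π/(2β)), odd powers integrate to 0; here √(π/(2β)) = 0.69736.
⟨x²⟩ = 0.74816.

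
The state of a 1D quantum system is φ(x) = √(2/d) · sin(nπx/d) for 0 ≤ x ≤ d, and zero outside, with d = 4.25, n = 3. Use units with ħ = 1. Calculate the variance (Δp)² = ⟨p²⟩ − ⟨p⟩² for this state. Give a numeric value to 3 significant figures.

4.92

Compute ⟨p⟩ and ⟨p²⟩ separately; (Δp)² = ⟨p²⟩ − ⟨p⟩².
d/dx sin(nπx/d) = (nπ/d)·cos(nπx/d) and d²/dx² sin(nπx/d) = −(nπ/d)²·sin(nπx/d); on 0 ≤ x ≤ d, ∫sin²(nπx/d) dx = d/2 and ∫sin(nπx/d)·cos(nπx/d) dx = 0.
⟨p⟩ = 0.0000 and ⟨p²⟩ = 4.9177.
(Δp)² = 4.9177 − (0.0000)² = 4.9177.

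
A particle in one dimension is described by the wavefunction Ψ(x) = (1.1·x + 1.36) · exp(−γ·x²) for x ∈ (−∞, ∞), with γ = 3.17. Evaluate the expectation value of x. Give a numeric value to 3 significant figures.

⟨x⟩ = ∫ x·|Ψ|² dx / ∫|Ψ|² dx (integrals over the domain).
Expand each integrand as polynomial × e^(−2γx²) and use ∫x^(2j)·e^(−2γx²) dx = (2j−1)!!/(4γ)^j · √(π/(2γ)), odd powers → 0; here √(π/(2γ)) = 0.70393.
State is unnormalized: ∫|Ψ|² dx = 1.3692, and ∫Ψ*·x·Ψ dx = 0.16610, so ⟨x⟩ = 0.16610 / 1.3692.
⟨x⟩ = 0.12132.

0.121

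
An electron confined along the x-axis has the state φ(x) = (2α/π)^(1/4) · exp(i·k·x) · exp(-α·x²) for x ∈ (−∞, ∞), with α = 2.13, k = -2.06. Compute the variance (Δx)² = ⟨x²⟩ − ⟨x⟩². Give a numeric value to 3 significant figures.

0.117

Compute ⟨x⟩ and ⟨x²⟩ separately, then (Δx)² = ⟨x²⟩ − ⟨x⟩².
Gaussian moments: ∫x^(2j)·e^(−2αx²) dx = (2j−1)!!/(4α)^j · √(π/(2α)), odd powers integrate to 0; here √(π/(2α)) = 0.85876.
⟨x⟩ = 0.0000 and ⟨x²⟩ = 0.11737.
(Δx)² = 0.11737 − (0.0000)² = 0.11737.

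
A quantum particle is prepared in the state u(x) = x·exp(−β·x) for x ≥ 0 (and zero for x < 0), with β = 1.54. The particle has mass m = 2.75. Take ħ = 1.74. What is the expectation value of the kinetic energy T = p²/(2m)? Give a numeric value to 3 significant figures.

1.31

T = −(ħ²/2m) d²/dx², so ⟨T⟩ = −(ħ²/2m) ∫ u*·u'' dx / ∫|u|² dx; with m = 2.75.
Differentiate x·exp(−β·x) with the product rule; every integrand then reduces to terms xʲ·e^(−2βx) on [0, ∞), with ∫₀^∞ xʲ·e^(−2βx) dx = j!/(2β)^(j+1).
State is unnormalized: ∫|u|² dx = 0.068451, and ∫u*·(−ħ²/2m · u'') dx = 0.089362, so ⟨T⟩ = 0.089362 / 0.068451.
⟨T⟩ = 1.3055.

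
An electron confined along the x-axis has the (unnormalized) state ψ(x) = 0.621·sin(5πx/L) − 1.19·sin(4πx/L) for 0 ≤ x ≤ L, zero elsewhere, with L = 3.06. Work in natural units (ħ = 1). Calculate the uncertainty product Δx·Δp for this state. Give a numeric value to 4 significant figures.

Δx = √(⟨x²⟩−⟨x⟩²), Δp = √(⟨p²⟩−⟨p⟩²).
On 0 ≤ x ≤ L (j ≠ l): ∫sin²(jπx/L) dx = L/2, ∫sin(jπx/L)·sin(lπx/L) dx = 0; diagonal moments ∫x·sin²(jπx/L) dx = L²/4, ∫x²·sin²(jπx/L) dx = L³·(1/6 − 1/(4j²π²)); cross terms ∫x·sin(jπx/L)·sin(lπx/L) dx = 0 for j + l even and −4jlL²/(π²(j² − l²)²) for j + l odd, ∫x²·sin(jπx/L)·sin(lπx/L) dx = (−1)^(j+l)·4jlL³/(π²(j² − l²)²); higher powers the same way via product-to-sum and parts. d²/dx² sin(jπx/L) = −(jπ/L)²·sin(jπx/L); on 0 ≤ x ≤ L, ∫sin²(jπx/L) dx = L/2 and ∫sin(jπx/L)·sin(lπx/L) dx = 0 for j ≠ l, so only diagonal terms survive in ∫|ψ|² and ∫ψ·ψ″; ∫ψ·ψ′ dx = [ψ²/2] between the walls = 0.
Normalization: ∫|ψ|² dx = 2.7567.
⟨x⟩ = 2.0324, ⟨x²⟩ = 4.6311 ⇒ Δx = 0.70750.
⟨p⟩ = 0.0000, ⟨p²⟩ = 18.895 ⇒ Δp = 4.3468.
Δx·Δp = 3.0754.

3.075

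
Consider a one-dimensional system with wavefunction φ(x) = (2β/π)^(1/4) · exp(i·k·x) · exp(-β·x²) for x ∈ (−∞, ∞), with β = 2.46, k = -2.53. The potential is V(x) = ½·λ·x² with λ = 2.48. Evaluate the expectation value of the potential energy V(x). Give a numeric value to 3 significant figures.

⟨V⟩ = ∫ V(x)·|φ|² dx.
Gaussian moments: ∫x^(2j)·e^(−2βx²) dx = (2j−1)!!/(4β)^j · √(π/(2β)), odd powers integrate to 0; here √(π/(2β)) = 0.79908.
⟨V⟩ = 0.12602.

0.126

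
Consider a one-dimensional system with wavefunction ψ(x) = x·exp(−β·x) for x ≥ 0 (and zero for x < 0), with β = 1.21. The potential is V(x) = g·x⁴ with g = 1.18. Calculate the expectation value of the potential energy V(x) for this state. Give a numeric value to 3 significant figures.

12.4

⟨V⟩ = ∫ V(x)·|ψ|² dx / ∫|ψ|² dx.
Every integrand reduces to terms xʲ·e^(−2βx) on [0, ∞); use ∫₀^∞ xʲ·e^(−2βx) dx = j!/(2β)^(j+1).
State is unnormalized: ∫|ψ|² dx = 0.14112, and ∫ψ*·V(x)·ψ dx = 1.7479, so ⟨V⟩ = 1.7479 / 0.14112.
⟨V⟩ = 12.386.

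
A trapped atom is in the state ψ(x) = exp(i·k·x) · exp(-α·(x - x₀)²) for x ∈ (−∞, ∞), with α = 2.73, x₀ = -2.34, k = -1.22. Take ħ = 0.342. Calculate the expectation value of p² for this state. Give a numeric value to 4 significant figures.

0.4934

p² ψ = −ħ² d²ψ/dx²; ⟨p²⟩ = −ħ² ∫ ψ*·ψ'' dx / ∫|ψ|² dx.
Gaussian moments (u = x − x₀): ∫u^(2j)·e^(−2αu²) du = (2j−1)!!/(4α)^j · √(π/(2α)), odd powers integrate to 0; here √(π/(2α)) = 0.75854. Derivatives: ψ′ = (ik − 2αu)·ψ, ψ″ = ((ik − 2αu)² − 2α)·ψ; the odd-in-u pieces drop out.
State is unnormalized: ∫|ψ|² dx = 0.75854, and ∫ψ*·(−ħ² ψ'') dx = 0.37426, so ⟨p²⟩ = 0.37426 / 0.75854.
⟨p²⟩ = 0.49340.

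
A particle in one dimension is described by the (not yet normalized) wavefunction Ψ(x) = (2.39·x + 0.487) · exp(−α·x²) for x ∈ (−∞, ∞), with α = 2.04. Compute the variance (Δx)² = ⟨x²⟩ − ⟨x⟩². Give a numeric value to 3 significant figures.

Compute ⟨x⟩ and ⟨x²⟩ separately, then (Δx)² = ⟨x²⟩ − ⟨x⟩².
Expand each integrand as polynomial × e^(−2αx²) and use ∫x^(2j)·e^(−2αx²) dx = (2j−1)!!/(4α)^j · √(π/(2α)), odd powers → 0; here √(π/(2α)) = 0.87750.
Normalization: ∫|Ψ|² dx = 0.82237.
⟨x⟩ = 0.30440 and ⟨x²⟩ = 0.30562.
(Δx)² = 0.30562 − (0.30440)² = 0.21296.

0.213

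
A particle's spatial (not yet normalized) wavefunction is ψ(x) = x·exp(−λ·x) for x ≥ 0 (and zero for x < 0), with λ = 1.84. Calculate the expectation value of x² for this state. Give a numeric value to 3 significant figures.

0.886

⟨x²⟩ = ∫ x²·|ψ|² dx / ∫|ψ|² dx (integrals over the domain).
Every integrand reduces to terms xʲ·e^(−2λx) on [0, ∞); use ∫₀^∞ xʲ·e^(−2λx) dx = j!/(2λ)^(j+1).
State is unnormalized: ∫|ψ|² dx = 0.040132, and ∫ψ*·x²·ψ dx = 0.035561, so ⟨x²⟩ = 0.035561 / 0.040132.
⟨x²⟩ = 0.88611.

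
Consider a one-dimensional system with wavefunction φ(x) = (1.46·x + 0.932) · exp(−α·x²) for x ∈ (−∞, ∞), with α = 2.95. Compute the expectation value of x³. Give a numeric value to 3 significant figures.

0.0559

⟨x³⟩ = ∫ x³·|φ|² dx / ∫|φ|² dx (integrals over the domain).
Expand each integrand as polynomial × e^(−2αx²) and use ∫x^(2j)·e^(−2αx²) dx = (2j−1)!!/(4α)^j · √(π/(2α)), odd powers → 0; here √(π/(2α)) = 0.72971.
State is unnormalized: ∫|φ|² dx = 0.76566, and ∫φ*·x³·φ dx = 0.042786, so ⟨x³⟩ = 0.042786 / 0.76566.
⟨x³⟩ = 0.055882.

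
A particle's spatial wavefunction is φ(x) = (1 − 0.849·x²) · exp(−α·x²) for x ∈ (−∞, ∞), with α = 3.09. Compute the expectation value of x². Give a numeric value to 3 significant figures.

0.0608

⟨x²⟩ = ∫ x²·|φ|² dx / ∫|φ|² dx (integrals over the domain).
Expand each integrand as polynomial × e^(−2αx²) and use ∫x^(2j)·e^(−2αx²) dx = (2j−1)!!/(4α)^j · √(π/(2α)), odd powers → 0; here √(π/(2α)) = 0.71299.
State is unnormalized: ∫|φ|² dx = 0.62513, and ∫φ*·x²·φ dx = 0.037993, so ⟨x²⟩ = 0.037993 / 0.62513.
⟨x²⟩ = 0.060777.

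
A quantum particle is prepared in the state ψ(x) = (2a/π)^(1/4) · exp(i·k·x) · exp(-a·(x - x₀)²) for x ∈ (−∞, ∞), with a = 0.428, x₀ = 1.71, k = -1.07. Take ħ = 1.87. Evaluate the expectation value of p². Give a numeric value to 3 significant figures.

5.50

p² ψ = −ħ² d²ψ/dx²; ⟨p²⟩ = −ħ² ∫ ψ*·ψ'' dx.
Gaussian moments (u = x − x₀): ∫u^(2j)·e^(−2au²) du = (2j−1)!!/(4a)^j · √(π/(2a)), odd powers integrate to 0; here √(π/(2a)) = 1.9157. Derivatives: ψ′ = (ik − 2au)·ψ, ψ″ = ((ik − 2au)² − 2a)·ψ; the odd-in-u pieces drop out.
⟨p²⟩ = 5.5003.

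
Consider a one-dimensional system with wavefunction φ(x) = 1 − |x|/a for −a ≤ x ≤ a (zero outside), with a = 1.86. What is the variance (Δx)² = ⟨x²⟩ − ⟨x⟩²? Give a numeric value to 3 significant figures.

Compute ⟨x⟩ and ⟨x²⟩ separately, then (Δx)² = ⟨x²⟩ − ⟨x⟩².
φ is even, so ∫ over [−a, a] = 2∫₀ᵃ with φ = 1 − x/a there: ∫₀ᵃ (1 − x/a)² dx = a/3, ∫₀ᵃ x²(1 − x/a)² dx = a³/30, ∫₀ᵃ x⁴(1 − x/a)² dx = a⁵/105.
Normalization: ∫|φ|² dx = 1.2400.
⟨x⟩ = 0.0000 and ⟨x²⟩ = 0.34596.
(Δx)² = 0.34596 − (0.0000)² = 0.34596.

0.346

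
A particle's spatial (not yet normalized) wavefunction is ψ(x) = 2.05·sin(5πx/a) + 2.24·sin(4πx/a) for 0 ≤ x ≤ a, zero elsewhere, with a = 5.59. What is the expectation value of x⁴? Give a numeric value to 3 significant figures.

40.4

⟨x⁴⟩ = ∫ x⁴·|ψ|² dx / ∫|ψ|² dx (integrals over the domain).
On 0 ≤ x ≤ a (j ≠ l): ∫sin²(jπx/a) dx = a/2, ∫sin(jπx/a)·sin(lπx/a) dx = 0; diagonal moments ∫x·sin²(jπx/a) dx = a²/4, ∫x²·sin²(jπx/a) dx = a³·(1/6 − 1/(4j²π²)); cross terms ∫x·sin(jπx/a)·sin(lπx/a) dx = 0 for j + l even and −4jla²/(π²(j² − l²)²) for j + l odd, ∫x²·sin(jπx/a)·sin(lπx/a) dx = (−1)^(j+l)·4jla³/(π²(j² − l²)²); higher powers the same way via product-to-sum and parts.
State is unnormalized: ∫|ψ|² dx = 25.770, and ∫ψ*·x⁴·ψ dx = 1042.2, so ⟨x⁴⟩ = 1042.2 / 25.770.
⟨x⁴⟩ = 40.442.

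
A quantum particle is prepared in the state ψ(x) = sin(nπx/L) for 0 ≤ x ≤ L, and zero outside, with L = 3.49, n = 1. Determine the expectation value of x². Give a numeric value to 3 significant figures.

⟨x²⟩ = ∫ x²·|ψ|² dx / ∫|ψ|² dx (integrals over the domain).
With sin²θ = (1 − cos2θ)/2 on 0 ≤ x ≤ L: ∫sin²(nπx/L) dx = L/2, ∫x·sin²(nπx/L) dx = L²/4, ∫x²·sin²(nπx/L) dx = L³·(1/6 − 1/(4n²π²)); higher powers xᵏ the same way, integrating xᵏ·cos(2nπx/L) by parts.
State is unnormalized: ∫|ψ|² dx = 1.7450, and ∫ψ*·x²·ψ dx = 6.0080, so ⟨x²⟩ = 6.0080 / 1.7450.
⟨x²⟩ = 3.4430.

3.44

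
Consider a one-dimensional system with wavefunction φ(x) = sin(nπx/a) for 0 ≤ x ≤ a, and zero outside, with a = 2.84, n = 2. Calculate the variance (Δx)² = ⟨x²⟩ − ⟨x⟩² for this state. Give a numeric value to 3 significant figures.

Compute ⟨x⟩ and ⟨x²⟩ separately, then (Δx)² = ⟨x²⟩ − ⟨x⟩².
With sin²θ = (1 − cos2θ)/2 on 0 ≤ x ≤ a: ∫sin²(nπx/a) dx = a/2, ∫x·sin²(nπx/a) dx = a²/4, ∫x²·sin²(nπx/a) dx = a³·(1/6 − 1/(4n²π²)); higher powers xᵏ the same way, integrating xᵏ·cos(2nπx/a) by parts.
Normalization: ∫|φ|² dx = 1.4200.
⟨x⟩ = 1.4200 and ⟨x²⟩ = 2.5864.
(Δx)² = 2.5864 − (1.4200)² = 0.56998.

0.570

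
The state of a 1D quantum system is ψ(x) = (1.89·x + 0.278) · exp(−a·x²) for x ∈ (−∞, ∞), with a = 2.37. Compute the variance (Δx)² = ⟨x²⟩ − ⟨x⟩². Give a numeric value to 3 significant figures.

Compute ⟨x⟩ and ⟨x²⟩ separately, then (Δx)² = ⟨x²⟩ − ⟨x⟩².
Expand each integrand as polynomial × e^(−2ax²) and use ∫x^(2j)·e^(−2ax²) dx = (2j−1)!!/(4a)^j · √(π/(2a)), odd powers → 0; here √(π/(2a)) = 0.81412.
Normalization: ∫|ψ|² dx = 0.36968.
⟨x⟩ = 0.24411 and ⟨x²⟩ = 0.28055.
(Δx)² = 0.28055 − (0.24411)² = 0.22096.

0.221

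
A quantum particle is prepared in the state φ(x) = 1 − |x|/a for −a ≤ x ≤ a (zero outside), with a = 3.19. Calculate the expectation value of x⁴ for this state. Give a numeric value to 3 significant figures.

2.96

⟨x⁴⟩ = ∫ x⁴·|φ|² dx / ∫|φ|² dx (integrals over the domain).
φ is even, so ∫ over [−a, a] = 2∫₀ᵃ with φ = 1 − x/a there: ∫₀ᵃ (1 − x/a)² dx = a/3, ∫₀ᵃ x²(1 − x/a)² dx = a³/30, ∫₀ᵃ x⁴(1 − x/a)² dx = a⁵/105.
State is unnormalized: ∫|φ|² dx = 2.1267, and ∫φ*·x⁴·φ dx = 6.2921, so ⟨x⁴⟩ = 6.2921 / 2.1267.
⟨x⁴⟩ = 2.9587.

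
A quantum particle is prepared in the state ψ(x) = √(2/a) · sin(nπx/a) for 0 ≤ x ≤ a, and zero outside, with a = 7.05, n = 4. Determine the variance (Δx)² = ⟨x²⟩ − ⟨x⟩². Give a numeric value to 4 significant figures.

3.985

Compute ⟨x⟩ and ⟨x²⟩ separately, then (Δx)² = ⟨x²⟩ − ⟨x⟩².
With sin²θ = (1 − cos2θ)/2 on 0 ≤ x ≤ a: ∫sin²(nπx/a) dx = a/2, ∫x·sin²(nπx/a) dx = a²/4, ∫x²·sin²(nπx/a) dx = a³·(1/6 − 1/(4n²π²)); higher powers xᵏ the same way, integrating xᵏ·cos(2nπx/a) by parts.
⟨x⟩ = 3.5250 and ⟨x²⟩ = 16.410.
(Δx)² = 16.410 − (3.5250)² = 3.9845.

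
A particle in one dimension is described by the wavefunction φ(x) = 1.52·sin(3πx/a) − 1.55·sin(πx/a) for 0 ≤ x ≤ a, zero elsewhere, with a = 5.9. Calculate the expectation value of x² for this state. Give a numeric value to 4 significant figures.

⟨x²⟩ = ∫ x²·|φ|² dx / ∫|φ|² dx (integrals over the domain).
On 0 ≤ x ≤ a (j ≠ l): ∫sin²(jπx/a) dx = a/2, ∫sin(jπx/a)·sin(lπx/a) dx = 0; diagonal moments ∫x·sin²(jπx/a) dx = a²/4, ∫x²·sin²(jπx/a) dx = a³·(1/6 − 1/(4j²π²)); cross terms ∫x·sin(jπx/a)·sin(lπx/a) dx = 0 for j + l even and −4jla²/(π²(j² − l²)²) for j + l odd, ∫x²·sin(jπx/a)·sin(lπx/a) dx = (−1)^(j+l)·4jla³/(π²(j² − l²)²); higher powers the same way via product-to-sum and parts.
State is unnormalized: ∫|φ|² dx = 13.903, and ∫φ*·x²·φ dx = 129.10, so ⟨x²⟩ = 129.10 / 13.903.
⟨x²⟩ = 9.2859.

9.286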